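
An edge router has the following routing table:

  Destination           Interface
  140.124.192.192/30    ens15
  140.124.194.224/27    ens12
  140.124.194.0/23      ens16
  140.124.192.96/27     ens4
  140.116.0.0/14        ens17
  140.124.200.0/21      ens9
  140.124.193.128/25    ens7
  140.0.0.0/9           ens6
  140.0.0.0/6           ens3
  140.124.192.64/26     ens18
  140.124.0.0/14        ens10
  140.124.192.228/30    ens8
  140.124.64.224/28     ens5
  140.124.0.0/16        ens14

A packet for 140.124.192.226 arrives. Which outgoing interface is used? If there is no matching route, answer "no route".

ens14

Routes whose prefix contains 140.124.192.226:
  140.0.0.0/6 (140.0.0.0 - 143.255.255.255) -> ens3
  140.0.0.0/9 (140.0.0.0 - 140.127.255.255) -> ens6
  140.124.0.0/14 (140.124.0.0 - 140.127.255.255) -> ens10
  140.124.0.0/16 (140.124.0.0 - 140.124.255.255) -> ens14
More-specific entries that do NOT match:
  140.124.192.192/30 (140.124.192.192 - 140.124.192.195) does not contain 140.124.192.226
  140.124.192.228/30 (140.124.192.228 - 140.124.192.231) does not contain 140.124.192.226
  140.124.64.224/28 (140.124.64.224 - 140.124.64.239) does not contain 140.124.192.226
  140.124.194.224/27 (140.124.194.224 - 140.124.194.255) does not contain 140.124.192.226
  140.124.192.96/27 (140.124.192.96 - 140.124.192.127) does not contain 140.124.192.226
  140.124.192.64/26 (140.124.192.64 - 140.124.192.127) does not contain 140.124.192.226
  140.124.193.128/25 (140.124.193.128 - 140.124.193.255) does not contain 140.124.192.226
  140.124.194.0/23 (140.124.194.0 - 140.124.195.255) does not contain 140.124.192.226
  140.124.200.0/21 (140.124.200.0 - 140.124.207.255) does not contain 140.124.192.226
Longest matching prefix is /16 -> interface ens14.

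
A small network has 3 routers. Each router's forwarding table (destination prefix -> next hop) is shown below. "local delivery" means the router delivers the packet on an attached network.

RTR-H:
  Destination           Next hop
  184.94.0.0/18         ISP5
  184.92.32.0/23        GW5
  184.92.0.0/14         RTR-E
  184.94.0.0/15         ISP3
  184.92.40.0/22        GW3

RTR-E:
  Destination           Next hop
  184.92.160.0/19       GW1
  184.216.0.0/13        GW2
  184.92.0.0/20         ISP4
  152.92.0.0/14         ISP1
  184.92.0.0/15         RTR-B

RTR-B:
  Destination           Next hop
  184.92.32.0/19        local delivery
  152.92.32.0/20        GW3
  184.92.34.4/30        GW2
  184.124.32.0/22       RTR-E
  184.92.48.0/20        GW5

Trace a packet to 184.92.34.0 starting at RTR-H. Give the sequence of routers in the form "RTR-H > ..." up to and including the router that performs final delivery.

At RTR-H: longest match for 184.92.34.0 is 184.92.0.0/14 -> RTR-E
At RTR-E: longest match for 184.92.34.0 is 184.92.0.0/15 -> RTR-B
At RTR-B: longest match for 184.92.34.0 is 184.92.32.0/19 -> local delivery

RTR-H > RTR-E > RTR-B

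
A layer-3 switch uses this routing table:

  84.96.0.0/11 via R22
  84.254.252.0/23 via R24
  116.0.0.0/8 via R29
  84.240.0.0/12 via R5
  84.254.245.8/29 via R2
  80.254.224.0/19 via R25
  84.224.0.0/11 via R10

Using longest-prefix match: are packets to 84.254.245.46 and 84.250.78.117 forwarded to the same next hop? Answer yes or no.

84.254.245.46: longest match 84.240.0.0/12 -> R5
84.250.78.117: longest match 84.240.0.0/12 -> R5

yes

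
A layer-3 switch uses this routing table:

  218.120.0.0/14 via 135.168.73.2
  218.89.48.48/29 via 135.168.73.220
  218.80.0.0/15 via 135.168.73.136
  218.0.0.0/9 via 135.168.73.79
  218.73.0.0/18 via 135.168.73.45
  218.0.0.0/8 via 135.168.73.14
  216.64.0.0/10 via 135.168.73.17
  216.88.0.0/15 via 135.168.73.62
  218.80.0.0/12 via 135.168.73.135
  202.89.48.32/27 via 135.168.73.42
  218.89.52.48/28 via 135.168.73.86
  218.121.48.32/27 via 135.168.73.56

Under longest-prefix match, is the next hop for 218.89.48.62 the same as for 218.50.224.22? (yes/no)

no

218.89.48.62: longest match 218.80.0.0/12 -> 135.168.73.135
218.50.224.22: longest match 218.0.0.0/9 -> 135.168.73.79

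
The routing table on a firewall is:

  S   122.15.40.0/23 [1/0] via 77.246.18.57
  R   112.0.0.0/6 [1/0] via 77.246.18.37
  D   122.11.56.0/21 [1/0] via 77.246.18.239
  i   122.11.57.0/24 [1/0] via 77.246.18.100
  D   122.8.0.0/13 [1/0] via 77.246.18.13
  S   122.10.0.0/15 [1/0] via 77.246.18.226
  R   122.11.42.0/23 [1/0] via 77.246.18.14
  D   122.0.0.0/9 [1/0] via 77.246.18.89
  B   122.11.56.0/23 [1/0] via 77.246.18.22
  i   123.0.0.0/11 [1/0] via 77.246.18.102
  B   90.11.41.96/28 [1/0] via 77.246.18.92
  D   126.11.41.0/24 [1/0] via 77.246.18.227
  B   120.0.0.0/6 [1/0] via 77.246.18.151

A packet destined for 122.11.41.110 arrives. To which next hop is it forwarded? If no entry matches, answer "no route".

77.246.18.226

Routes whose prefix contains 122.11.41.110:
  120.0.0.0/6 (120.0.0.0 - 123.255.255.255) -> 77.246.18.151
  122.0.0.0/9 (122.0.0.0 - 122.127.255.255) -> 77.246.18.89
  122.8.0.0/13 (122.8.0.0 - 122.15.255.255) -> 77.246.18.13
  122.10.0.0/15 (122.10.0.0 - 122.11.255.255) -> 77.246.18.226
More-specific entries that do NOT match:
  90.11.41.96/28 (90.11.41.96 - 90.11.41.111) does not contain 122.11.41.110
  122.11.57.0/24 (122.11.57.0 - 122.11.57.255) does not contain 122.11.41.110
  126.11.41.0/24 (126.11.41.0 - 126.11.41.255) does not contain 122.11.41.110
  122.15.40.0/23 (122.15.40.0 - 122.15.41.255) does not contain 122.11.41.110
  122.11.42.0/23 (122.11.42.0 - 122.11.43.255) does not contain 122.11.41.110
  122.11.56.0/23 (122.11.56.0 - 122.11.57.255) does not contain 122.11.41.110
  122.11.56.0/21 (122.11.56.0 - 122.11.63.255) does not contain 122.11.41.110
Longest matching prefix is /15 -> next hop 77.246.18.226.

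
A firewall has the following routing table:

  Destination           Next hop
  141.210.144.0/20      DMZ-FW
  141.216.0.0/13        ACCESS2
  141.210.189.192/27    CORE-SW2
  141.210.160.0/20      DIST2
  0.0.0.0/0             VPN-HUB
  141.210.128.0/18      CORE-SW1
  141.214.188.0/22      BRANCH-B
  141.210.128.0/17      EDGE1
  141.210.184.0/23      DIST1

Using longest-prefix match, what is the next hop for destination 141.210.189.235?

Routes whose prefix contains 141.210.189.235:
  0.0.0.0/0 (default, matches everything) -> VPN-HUB
  141.210.128.0/17 (141.210.128.0 - 141.210.255.255) -> EDGE1
  141.210.128.0/18 (141.210.128.0 - 141.210.191.255) -> CORE-SW1
More-specific entries that do NOT match:
  141.210.189.192/27 (141.210.189.192 - 141.210.189.223) does not contain 141.210.189.235
  141.210.184.0/23 (141.210.184.0 - 141.210.185.255) does not contain 141.210.189.235
  141.214.188.0/22 (141.214.188.0 - 141.214.191.255) does not contain 141.210.189.235
  141.210.144.0/20 (141.210.144.0 - 141.210.159.255) does not contain 141.210.189.235
  141.210.160.0/20 (141.210.160.0 - 141.210.175.255) does not contain 141.210.189.235
Longest matching prefix is /18 -> next hop CORE-SW1.

CORE-SW1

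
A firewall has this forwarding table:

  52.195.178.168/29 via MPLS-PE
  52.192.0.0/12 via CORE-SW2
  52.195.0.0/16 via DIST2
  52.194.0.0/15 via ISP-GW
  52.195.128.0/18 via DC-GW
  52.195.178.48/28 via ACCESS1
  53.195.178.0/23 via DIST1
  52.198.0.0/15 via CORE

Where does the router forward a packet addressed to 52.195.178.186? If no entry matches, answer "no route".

DC-GW

Routes whose prefix contains 52.195.178.186:
  52.192.0.0/12 (52.192.0.0 - 52.207.255.255) -> CORE-SW2
  52.194.0.0/15 (52.194.0.0 - 52.195.255.255) -> ISP-GW
  52.195.0.0/16 (52.195.0.0 - 52.195.255.255) -> DIST2
  52.195.128.0/18 (52.195.128.0 - 52.195.191.255) -> DC-GW
More-specific entries that do NOT match:
  52.195.178.168/29 (52.195.178.168 - 52.195.178.175) does not contain 52.195.178.186
  52.195.178.48/28 (52.195.178.48 - 52.195.178.63) does not contain 52.195.178.186
  53.195.178.0/23 (53.195.178.0 - 53.195.179.255) does not contain 52.195.178.186
Longest matching prefix is /18 -> next hop DC-GW.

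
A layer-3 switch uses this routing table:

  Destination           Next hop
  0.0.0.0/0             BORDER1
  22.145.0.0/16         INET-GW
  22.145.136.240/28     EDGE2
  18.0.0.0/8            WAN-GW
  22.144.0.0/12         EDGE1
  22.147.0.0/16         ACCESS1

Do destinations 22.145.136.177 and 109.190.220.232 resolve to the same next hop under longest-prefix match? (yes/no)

22.145.136.177: longest match 22.145.0.0/16 -> INET-GW
109.190.220.232: longest match 0.0.0.0/0 -> BORDER1

no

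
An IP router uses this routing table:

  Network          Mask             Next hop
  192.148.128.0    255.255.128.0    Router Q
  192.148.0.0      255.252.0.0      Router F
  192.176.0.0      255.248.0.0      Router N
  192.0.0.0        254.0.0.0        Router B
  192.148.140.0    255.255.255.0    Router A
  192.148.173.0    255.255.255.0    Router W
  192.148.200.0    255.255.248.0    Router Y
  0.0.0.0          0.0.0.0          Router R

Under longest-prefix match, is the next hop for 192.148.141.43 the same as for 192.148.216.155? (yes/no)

yes

192.148.141.43: longest match 192.148.128.0/17 -> Router Q
192.148.216.155: longest match 192.148.128.0/17 -> Router Q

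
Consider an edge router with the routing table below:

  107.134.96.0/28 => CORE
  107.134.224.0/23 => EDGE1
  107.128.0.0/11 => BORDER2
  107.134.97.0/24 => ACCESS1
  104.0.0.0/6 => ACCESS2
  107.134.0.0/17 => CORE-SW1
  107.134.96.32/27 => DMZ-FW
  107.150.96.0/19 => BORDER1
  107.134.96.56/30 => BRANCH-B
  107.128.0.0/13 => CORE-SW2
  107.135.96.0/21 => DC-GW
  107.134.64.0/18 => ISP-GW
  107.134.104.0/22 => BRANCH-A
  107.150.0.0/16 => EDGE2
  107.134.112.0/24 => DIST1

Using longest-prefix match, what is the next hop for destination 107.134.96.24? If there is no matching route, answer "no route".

Routes whose prefix contains 107.134.96.24:
  104.0.0.0/6 (104.0.0.0 - 107.255.255.255) -> ACCESS2
  107.128.0.0/11 (107.128.0.0 - 107.159.255.255) -> BORDER2
  107.128.0.0/13 (107.128.0.0 - 107.135.255.255) -> CORE-SW2
  107.134.0.0/17 (107.134.0.0 - 107.134.127.255) -> CORE-SW1
  107.134.64.0/18 (107.134.64.0 - 107.134.127.255) -> ISP-GW
More-specific entries that do NOT match:
  107.134.96.56/30 (107.134.96.56 - 107.134.96.59) does not contain 107.134.96.24
  107.134.96.0/28 (107.134.96.0 - 107.134.96.15) does not contain 107.134.96.24
  107.134.96.32/27 (107.134.96.32 - 107.134.96.63) does not contain 107.134.96.24
  107.134.97.0/24 (107.134.97.0 - 107.134.97.255) does not contain 107.134.96.24
  107.134.112.0/24 (107.134.112.0 - 107.134.112.255) does not contain 107.134.96.24
  107.134.224.0/23 (107.134.224.0 - 107.134.225.255) does not contain 107.134.96.24
  107.134.104.0/22 (107.134.104.0 - 107.134.107.255) does not contain 107.134.96.24
  107.135.96.0/21 (107.135.96.0 - 107.135.103.255) does not contain 107.134.96.24
  107.150.96.0/19 (107.150.96.0 - 107.150.127.255) does not contain 107.134.96.24
Longest matching prefix is /18 -> next hop ISP-GW.

ISP-GW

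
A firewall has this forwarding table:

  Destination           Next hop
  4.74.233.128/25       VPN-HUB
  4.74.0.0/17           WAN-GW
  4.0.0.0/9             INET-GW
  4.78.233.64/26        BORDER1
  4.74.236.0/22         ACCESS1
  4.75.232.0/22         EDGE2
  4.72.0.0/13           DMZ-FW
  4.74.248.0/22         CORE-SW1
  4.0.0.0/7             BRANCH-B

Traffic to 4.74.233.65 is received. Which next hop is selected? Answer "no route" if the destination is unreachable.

Routes whose prefix contains 4.74.233.65:
  4.0.0.0/7 (4.0.0.0 - 5.255.255.255) -> BRANCH-B
  4.0.0.0/9 (4.0.0.0 - 4.127.255.255) -> INET-GW
  4.72.0.0/13 (4.72.0.0 - 4.79.255.255) -> DMZ-FW
More-specific entries that do NOT match:
  4.78.233.64/26 (4.78.233.64 - 4.78.233.127) does not contain 4.74.233.65
  4.74.233.128/25 (4.74.233.128 - 4.74.233.255) does not contain 4.74.233.65
  4.74.236.0/22 (4.74.236.0 - 4.74.239.255) does not contain 4.74.233.65
  4.75.232.0/22 (4.75.232.0 - 4.75.235.255) does not contain 4.74.233.65
  4.74.248.0/22 (4.74.248.0 - 4.74.251.255) does not contain 4.74.233.65
  4.74.0.0/17 (4.74.0.0 - 4.74.127.255) does not contain 4.74.233.65
Longest matching prefix is /13 -> next hop DMZ-FW.

DMZ-FW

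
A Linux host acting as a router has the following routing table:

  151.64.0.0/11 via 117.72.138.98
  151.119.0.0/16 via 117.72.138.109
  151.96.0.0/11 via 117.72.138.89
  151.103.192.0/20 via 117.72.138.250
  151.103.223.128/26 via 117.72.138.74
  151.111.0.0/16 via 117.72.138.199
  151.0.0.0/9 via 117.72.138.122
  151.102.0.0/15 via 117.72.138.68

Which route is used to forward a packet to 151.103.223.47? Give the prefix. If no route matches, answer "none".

Entries matching 151.103.223.47:
  151.0.0.0/9 (151.0.0.0 - 151.127.255.255)
  151.96.0.0/11 (151.96.0.0 - 151.127.255.255)
  151.102.0.0/15 (151.102.0.0 - 151.103.255.255)
Most specific is 151.102.0.0/15.

151.102.0.0/15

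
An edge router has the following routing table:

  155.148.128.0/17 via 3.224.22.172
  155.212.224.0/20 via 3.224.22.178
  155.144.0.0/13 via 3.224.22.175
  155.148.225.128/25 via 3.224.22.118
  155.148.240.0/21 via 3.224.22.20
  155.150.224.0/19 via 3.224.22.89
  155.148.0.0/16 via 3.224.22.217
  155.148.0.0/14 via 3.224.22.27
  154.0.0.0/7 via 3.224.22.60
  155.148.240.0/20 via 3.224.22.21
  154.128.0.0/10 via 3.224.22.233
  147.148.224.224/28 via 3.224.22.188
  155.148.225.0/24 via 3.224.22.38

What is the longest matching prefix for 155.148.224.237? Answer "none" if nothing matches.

155.148.128.0/17

Entries matching 155.148.224.237:
  154.0.0.0/7 (154.0.0.0 - 155.255.255.255)
  155.144.0.0/13 (155.144.0.0 - 155.151.255.255)
  155.148.0.0/14 (155.148.0.0 - 155.151.255.255)
  155.148.0.0/16 (155.148.0.0 - 155.148.255.255)
  155.148.128.0/17 (155.148.128.0 - 155.148.255.255)
Most specific is 155.148.128.0/17.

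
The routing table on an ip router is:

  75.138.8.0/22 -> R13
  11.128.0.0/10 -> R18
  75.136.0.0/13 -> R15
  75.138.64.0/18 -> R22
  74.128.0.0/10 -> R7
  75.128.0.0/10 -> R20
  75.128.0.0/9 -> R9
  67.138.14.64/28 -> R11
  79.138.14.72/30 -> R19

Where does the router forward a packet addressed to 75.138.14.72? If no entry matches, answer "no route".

R15

Routes whose prefix contains 75.138.14.72:
  75.128.0.0/9 (75.128.0.0 - 75.255.255.255) -> R9
  75.128.0.0/10 (75.128.0.0 - 75.191.255.255) -> R20
  75.136.0.0/13 (75.136.0.0 - 75.143.255.255) -> R15
More-specific entries that do NOT match:
  79.138.14.72/30 (79.138.14.72 - 79.138.14.75) does not contain 75.138.14.72
  67.138.14.64/28 (67.138.14.64 - 67.138.14.79) does not contain 75.138.14.72
  75.138.8.0/22 (75.138.8.0 - 75.138.11.255) does not contain 75.138.14.72
  75.138.64.0/18 (75.138.64.0 - 75.138.127.255) does not contain 75.138.14.72
Longest matching prefix is /13 -> next hop R15.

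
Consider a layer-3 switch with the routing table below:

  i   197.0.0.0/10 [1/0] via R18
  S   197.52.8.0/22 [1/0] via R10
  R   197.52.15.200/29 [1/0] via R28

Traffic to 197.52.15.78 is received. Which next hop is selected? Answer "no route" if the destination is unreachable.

R18

Routes whose prefix contains 197.52.15.78:
  197.0.0.0/10 (197.0.0.0 - 197.63.255.255) -> R18
More-specific entries that do NOT match:
  197.52.15.200/29 (197.52.15.200 - 197.52.15.207) does not contain 197.52.15.78
  197.52.8.0/22 (197.52.8.0 - 197.52.11.255) does not contain 197.52.15.78
Longest matching prefix is /10 -> next hop R18.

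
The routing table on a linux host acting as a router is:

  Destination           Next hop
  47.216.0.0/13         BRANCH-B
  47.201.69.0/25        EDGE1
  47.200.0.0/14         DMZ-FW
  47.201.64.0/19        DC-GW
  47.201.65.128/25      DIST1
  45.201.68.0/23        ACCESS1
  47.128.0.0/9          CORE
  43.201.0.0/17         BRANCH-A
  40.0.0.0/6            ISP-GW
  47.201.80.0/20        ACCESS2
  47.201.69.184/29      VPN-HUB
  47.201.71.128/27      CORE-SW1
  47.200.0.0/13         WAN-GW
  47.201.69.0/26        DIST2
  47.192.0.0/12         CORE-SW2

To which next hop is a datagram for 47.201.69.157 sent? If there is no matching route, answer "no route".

DC-GW

Routes whose prefix contains 47.201.69.157:
  47.128.0.0/9 (47.128.0.0 - 47.255.255.255) -> CORE
  47.192.0.0/12 (47.192.0.0 - 47.207.255.255) -> CORE-SW2
  47.200.0.0/13 (47.200.0.0 - 47.207.255.255) -> WAN-GW
  47.200.0.0/14 (47.200.0.0 - 47.203.255.255) -> DMZ-FW
  47.201.64.0/19 (47.201.64.0 - 47.201.95.255) -> DC-GW
More-specific entries that do NOT match:
  47.201.69.184/29 (47.201.69.184 - 47.201.69.191) does not contain 47.201.69.157
  47.201.71.128/27 (47.201.71.128 - 47.201.71.159) does not contain 47.201.69.157
  47.201.69.0/26 (47.201.69.0 - 47.201.69.63) does not contain 47.201.69.157
  47.201.69.0/25 (47.201.69.0 - 47.201.69.127) does not contain 47.201.69.157
  47.201.65.128/25 (47.201.65.128 - 47.201.65.255) does not contain 47.201.69.157
  45.201.68.0/23 (45.201.68.0 - 45.201.69.255) does not contain 47.201.69.157
  47.201.80.0/20 (47.201.80.0 - 47.201.95.255) does not contain 47.201.69.157
Longest matching prefix is /19 -> next hop DC-GW.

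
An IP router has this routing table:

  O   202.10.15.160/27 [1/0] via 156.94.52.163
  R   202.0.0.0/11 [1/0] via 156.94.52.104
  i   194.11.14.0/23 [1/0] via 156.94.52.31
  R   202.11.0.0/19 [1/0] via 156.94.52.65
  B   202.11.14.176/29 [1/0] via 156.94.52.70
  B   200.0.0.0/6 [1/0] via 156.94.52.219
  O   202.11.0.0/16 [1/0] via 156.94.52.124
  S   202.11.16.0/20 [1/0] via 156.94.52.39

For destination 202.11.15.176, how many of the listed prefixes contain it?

Prefixes containing 202.11.15.176:
  200.0.0.0/6 (200.0.0.0 - 203.255.255.255)
  202.0.0.0/11 (202.0.0.0 - 202.31.255.255)
  202.11.0.0/16 (202.11.0.0 - 202.11.255.255)
  202.11.0.0/19 (202.11.0.0 - 202.11.31.255)
Total matching entries: 4.

4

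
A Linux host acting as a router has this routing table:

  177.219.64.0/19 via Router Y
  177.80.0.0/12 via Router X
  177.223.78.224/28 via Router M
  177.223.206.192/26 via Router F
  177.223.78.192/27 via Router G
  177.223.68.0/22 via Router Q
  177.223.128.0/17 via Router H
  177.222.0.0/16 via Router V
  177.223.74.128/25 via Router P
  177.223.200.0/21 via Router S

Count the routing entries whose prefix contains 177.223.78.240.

No listed prefix contains 177.223.78.240.
Total matching entries: 0.

0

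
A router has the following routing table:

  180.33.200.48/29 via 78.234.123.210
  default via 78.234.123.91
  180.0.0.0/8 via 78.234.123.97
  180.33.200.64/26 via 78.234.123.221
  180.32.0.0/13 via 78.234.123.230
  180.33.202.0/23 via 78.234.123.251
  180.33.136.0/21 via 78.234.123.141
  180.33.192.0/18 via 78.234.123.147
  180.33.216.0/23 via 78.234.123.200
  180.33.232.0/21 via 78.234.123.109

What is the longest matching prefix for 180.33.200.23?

180.33.192.0/18

Entries matching 180.33.200.23:
  0.0.0.0/0 (default, matches everything)
  180.0.0.0/8 (180.0.0.0 - 180.255.255.255)
  180.32.0.0/13 (180.32.0.0 - 180.39.255.255)
  180.33.192.0/18 (180.33.192.0 - 180.33.255.255)
Most specific is 180.33.192.0/18.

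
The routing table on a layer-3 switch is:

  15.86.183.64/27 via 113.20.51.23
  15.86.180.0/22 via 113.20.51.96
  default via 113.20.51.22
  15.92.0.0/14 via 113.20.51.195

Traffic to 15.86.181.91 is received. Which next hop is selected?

Routes whose prefix contains 15.86.181.91:
  0.0.0.0/0 (default, matches everything) -> 113.20.51.22
  15.86.180.0/22 (15.86.180.0 - 15.86.183.255) -> 113.20.51.96
More-specific entries that do NOT match:
  15.86.183.64/27 (15.86.183.64 - 15.86.183.95) does not contain 15.86.181.91
Longest matching prefix is /22 -> next hop 113.20.51.96.

113.20.51.96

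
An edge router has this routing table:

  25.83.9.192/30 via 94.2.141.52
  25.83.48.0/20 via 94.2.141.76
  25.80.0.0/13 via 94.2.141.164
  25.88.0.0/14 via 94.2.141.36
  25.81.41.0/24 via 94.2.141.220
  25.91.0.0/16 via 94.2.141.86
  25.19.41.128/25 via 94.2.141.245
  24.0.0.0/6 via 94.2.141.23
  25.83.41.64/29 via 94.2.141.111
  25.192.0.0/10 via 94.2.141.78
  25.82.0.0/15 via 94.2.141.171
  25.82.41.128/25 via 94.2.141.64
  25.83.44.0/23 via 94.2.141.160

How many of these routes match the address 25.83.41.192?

3

Prefixes containing 25.83.41.192:
  24.0.0.0/6 (24.0.0.0 - 27.255.255.255)
  25.80.0.0/13 (25.80.0.0 - 25.87.255.255)
  25.82.0.0/15 (25.82.0.0 - 25.83.255.255)
Total matching entries: 3.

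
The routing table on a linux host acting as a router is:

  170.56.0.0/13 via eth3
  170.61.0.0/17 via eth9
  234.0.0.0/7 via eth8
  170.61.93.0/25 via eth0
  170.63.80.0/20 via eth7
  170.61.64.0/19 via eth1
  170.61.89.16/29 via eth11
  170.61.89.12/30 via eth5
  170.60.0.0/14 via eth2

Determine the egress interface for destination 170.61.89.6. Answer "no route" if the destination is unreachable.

Routes whose prefix contains 170.61.89.6:
  170.56.0.0/13 (170.56.0.0 - 170.63.255.255) -> eth3
  170.60.0.0/14 (170.60.0.0 - 170.63.255.255) -> eth2
  170.61.0.0/17 (170.61.0.0 - 170.61.127.255) -> eth9
  170.61.64.0/19 (170.61.64.0 - 170.61.95.255) -> eth1
More-specific entries that do NOT match:
  170.61.89.12/30 (170.61.89.12 - 170.61.89.15) does not contain 170.61.89.6
  170.61.89.16/29 (170.61.89.16 - 170.61.89.23) does not contain 170.61.89.6
  170.61.93.0/25 (170.61.93.0 - 170.61.93.127) does not contain 170.61.89.6
  170.63.80.0/20 (170.63.80.0 - 170.63.95.255) does not contain 170.61.89.6
Longest matching prefix is /19 -> interface eth1.

eth1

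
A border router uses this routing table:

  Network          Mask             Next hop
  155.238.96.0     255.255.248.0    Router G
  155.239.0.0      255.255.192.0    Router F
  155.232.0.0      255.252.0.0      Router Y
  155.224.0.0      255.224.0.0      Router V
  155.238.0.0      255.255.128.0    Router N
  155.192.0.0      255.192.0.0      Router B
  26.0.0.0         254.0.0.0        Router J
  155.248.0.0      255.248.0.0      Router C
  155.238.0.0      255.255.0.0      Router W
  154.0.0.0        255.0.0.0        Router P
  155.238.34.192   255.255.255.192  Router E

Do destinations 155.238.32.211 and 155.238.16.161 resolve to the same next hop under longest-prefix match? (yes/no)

155.238.32.211: longest match 155.238.0.0/17 -> Router N
155.238.16.161: longest match 155.238.0.0/17 -> Router N

yes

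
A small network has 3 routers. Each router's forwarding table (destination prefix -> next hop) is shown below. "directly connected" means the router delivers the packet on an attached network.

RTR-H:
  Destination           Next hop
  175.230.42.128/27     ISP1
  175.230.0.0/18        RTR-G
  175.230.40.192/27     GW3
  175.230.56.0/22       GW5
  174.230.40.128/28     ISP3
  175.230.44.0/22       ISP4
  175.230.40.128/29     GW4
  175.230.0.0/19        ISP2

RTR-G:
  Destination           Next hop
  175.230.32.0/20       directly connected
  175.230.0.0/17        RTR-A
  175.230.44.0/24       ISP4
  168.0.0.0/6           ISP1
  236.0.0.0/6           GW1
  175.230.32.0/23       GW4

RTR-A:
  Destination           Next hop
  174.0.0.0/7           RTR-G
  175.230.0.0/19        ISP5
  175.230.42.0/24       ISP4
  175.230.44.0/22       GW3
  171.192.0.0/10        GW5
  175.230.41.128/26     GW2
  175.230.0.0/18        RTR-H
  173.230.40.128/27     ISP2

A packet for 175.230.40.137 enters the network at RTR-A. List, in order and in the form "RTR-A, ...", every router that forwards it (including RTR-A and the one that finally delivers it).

RTR-A, RTR-H, RTR-G

At RTR-A: longest match for 175.230.40.137 is 175.230.0.0/18 -> RTR-H
At RTR-H: longest match for 175.230.40.137 is 175.230.0.0/18 -> RTR-G
At RTR-G: longest match for 175.230.40.137 is 175.230.32.0/20 -> directly connected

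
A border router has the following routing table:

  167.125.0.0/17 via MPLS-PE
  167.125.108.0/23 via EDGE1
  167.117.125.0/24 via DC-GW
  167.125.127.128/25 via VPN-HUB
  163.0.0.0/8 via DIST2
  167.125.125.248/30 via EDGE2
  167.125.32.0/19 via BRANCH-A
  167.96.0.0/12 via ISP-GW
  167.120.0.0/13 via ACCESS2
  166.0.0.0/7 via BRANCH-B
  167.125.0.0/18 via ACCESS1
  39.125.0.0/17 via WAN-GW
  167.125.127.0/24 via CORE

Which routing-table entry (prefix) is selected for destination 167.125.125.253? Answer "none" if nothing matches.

167.125.0.0/17

Entries matching 167.125.125.253:
  166.0.0.0/7 (166.0.0.0 - 167.255.255.255)
  167.120.0.0/13 (167.120.0.0 - 167.127.255.255)
  167.125.0.0/17 (167.125.0.0 - 167.125.127.255)
Most specific is 167.125.0.0/17.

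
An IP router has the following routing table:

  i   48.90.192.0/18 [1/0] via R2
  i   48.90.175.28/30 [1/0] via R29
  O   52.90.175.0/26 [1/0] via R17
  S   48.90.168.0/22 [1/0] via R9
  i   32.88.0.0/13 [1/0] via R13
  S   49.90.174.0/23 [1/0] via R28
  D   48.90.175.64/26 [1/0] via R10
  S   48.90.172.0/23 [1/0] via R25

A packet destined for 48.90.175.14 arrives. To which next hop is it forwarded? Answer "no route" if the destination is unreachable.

No entry's prefix contains 48.90.175.14; there is no default route.

no route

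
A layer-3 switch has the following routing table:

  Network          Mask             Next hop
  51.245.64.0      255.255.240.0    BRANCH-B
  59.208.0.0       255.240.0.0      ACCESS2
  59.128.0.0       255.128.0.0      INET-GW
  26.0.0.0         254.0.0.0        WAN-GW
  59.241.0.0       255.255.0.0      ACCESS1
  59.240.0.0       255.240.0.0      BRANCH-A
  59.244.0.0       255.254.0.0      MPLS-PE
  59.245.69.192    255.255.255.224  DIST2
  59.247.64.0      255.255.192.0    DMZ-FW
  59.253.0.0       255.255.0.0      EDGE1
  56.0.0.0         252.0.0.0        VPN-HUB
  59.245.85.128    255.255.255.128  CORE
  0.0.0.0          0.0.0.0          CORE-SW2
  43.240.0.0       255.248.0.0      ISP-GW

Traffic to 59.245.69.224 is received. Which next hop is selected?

Routes whose prefix contains 59.245.69.224:
  0.0.0.0/0 (default, matches everything) -> CORE-SW2
  56.0.0.0/6 (56.0.0.0 - 59.255.255.255) -> VPN-HUB
  59.128.0.0/9 (59.128.0.0 - 59.255.255.255) -> INET-GW
  59.240.0.0/12 (59.240.0.0 - 59.255.255.255) -> BRANCH-A
  59.244.0.0/15 (59.244.0.0 - 59.245.255.255) -> MPLS-PE
More-specific entries that do NOT match:
  59.245.69.192/27 (59.245.69.192 - 59.245.69.223) does not contain 59.245.69.224
  59.245.85.128/25 (59.245.85.128 - 59.245.85.255) does not contain 59.245.69.224
  51.245.64.0/20 (51.245.64.0 - 51.245.79.255) does not contain 59.245.69.224
  59.247.64.0/18 (59.247.64.0 - 59.247.127.255) does not contain 59.245.69.224
  59.241.0.0/16 (59.241.0.0 - 59.241.255.255) does not contain 59.245.69.224
  59.253.0.0/16 (59.253.0.0 - 59.253.255.255) does not contain 59.245.69.224
Longest matching prefix is /15 -> next hop MPLS-PE.

MPLS-PE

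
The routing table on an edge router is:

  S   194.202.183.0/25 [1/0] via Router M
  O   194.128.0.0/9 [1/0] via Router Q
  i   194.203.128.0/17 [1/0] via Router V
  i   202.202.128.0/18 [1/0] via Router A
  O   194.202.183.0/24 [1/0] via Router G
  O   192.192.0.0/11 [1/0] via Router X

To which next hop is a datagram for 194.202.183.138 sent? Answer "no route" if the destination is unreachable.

Routes whose prefix contains 194.202.183.138:
  194.128.0.0/9 (194.128.0.0 - 194.255.255.255) -> Router Q
  194.202.183.0/24 (194.202.183.0 - 194.202.183.255) -> Router G
More-specific entries that do NOT match:
  194.202.183.0/25 (194.202.183.0 - 194.202.183.127) does not contain 194.202.183.138
Longest matching prefix is /24 -> next hop Router G.

Router G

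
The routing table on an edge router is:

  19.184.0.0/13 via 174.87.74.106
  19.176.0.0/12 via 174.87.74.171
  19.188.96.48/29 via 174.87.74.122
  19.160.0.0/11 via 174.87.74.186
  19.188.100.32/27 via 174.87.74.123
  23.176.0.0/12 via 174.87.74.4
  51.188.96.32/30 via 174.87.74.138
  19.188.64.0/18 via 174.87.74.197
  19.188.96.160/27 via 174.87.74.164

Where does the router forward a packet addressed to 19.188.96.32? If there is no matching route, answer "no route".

Routes whose prefix contains 19.188.96.32:
  19.160.0.0/11 (19.160.0.0 - 19.191.255.255) -> 174.87.74.186
  19.176.0.0/12 (19.176.0.0 - 19.191.255.255) -> 174.87.74.171
  19.184.0.0/13 (19.184.0.0 - 19.191.255.255) -> 174.87.74.106
  19.188.64.0/18 (19.188.64.0 - 19.188.127.255) -> 174.87.74.197
More-specific entries that do NOT match:
  51.188.96.32/30 (51.188.96.32 - 51.188.96.35) does not contain 19.188.96.32
  19.188.96.48/29 (19.188.96.48 - 19.188.96.55) does not contain 19.188.96.32
  19.188.100.32/27 (19.188.100.32 - 19.188.100.63) does not contain 19.188.96.32
  19.188.96.160/27 (19.188.96.160 - 19.188.96.191) does not contain 19.188.96.32
Longest matching prefix is /18 -> next hop 174.87.74.197.

174.87.74.197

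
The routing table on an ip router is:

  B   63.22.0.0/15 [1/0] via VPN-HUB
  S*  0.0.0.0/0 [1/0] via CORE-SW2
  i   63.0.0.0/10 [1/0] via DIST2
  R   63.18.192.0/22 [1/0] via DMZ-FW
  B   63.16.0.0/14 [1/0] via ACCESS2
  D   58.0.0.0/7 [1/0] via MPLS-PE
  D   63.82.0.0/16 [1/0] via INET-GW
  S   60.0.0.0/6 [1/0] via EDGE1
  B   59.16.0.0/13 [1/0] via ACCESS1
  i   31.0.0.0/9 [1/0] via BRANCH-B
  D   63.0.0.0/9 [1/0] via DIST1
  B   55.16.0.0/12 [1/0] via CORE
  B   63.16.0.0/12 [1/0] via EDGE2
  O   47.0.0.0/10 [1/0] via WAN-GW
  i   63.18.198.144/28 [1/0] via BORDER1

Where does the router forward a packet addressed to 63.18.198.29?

Routes whose prefix contains 63.18.198.29:
  0.0.0.0/0 (default, matches everything) -> CORE-SW2
  60.0.0.0/6 (60.0.0.0 - 63.255.255.255) -> EDGE1
  63.0.0.0/9 (63.0.0.0 - 63.127.255.255) -> DIST1
  63.0.0.0/10 (63.0.0.0 - 63.63.255.255) -> DIST2
  63.16.0.0/12 (63.16.0.0 - 63.31.255.255) -> EDGE2
  63.16.0.0/14 (63.16.0.0 - 63.19.255.255) -> ACCESS2
More-specific entries that do NOT match:
  63.18.198.144/28 (63.18.198.144 - 63.18.198.159) does not contain 63.18.198.29
  63.18.192.0/22 (63.18.192.0 - 63.18.195.255) does not contain 63.18.198.29
  63.82.0.0/16 (63.82.0.0 - 63.82.255.255) does not contain 63.18.198.29
  63.22.0.0/15 (63.22.0.0 - 63.23.255.255) does not contain 63.18.198.29
Longest matching prefix is /14 -> next hop ACCESS2.

ACCESS2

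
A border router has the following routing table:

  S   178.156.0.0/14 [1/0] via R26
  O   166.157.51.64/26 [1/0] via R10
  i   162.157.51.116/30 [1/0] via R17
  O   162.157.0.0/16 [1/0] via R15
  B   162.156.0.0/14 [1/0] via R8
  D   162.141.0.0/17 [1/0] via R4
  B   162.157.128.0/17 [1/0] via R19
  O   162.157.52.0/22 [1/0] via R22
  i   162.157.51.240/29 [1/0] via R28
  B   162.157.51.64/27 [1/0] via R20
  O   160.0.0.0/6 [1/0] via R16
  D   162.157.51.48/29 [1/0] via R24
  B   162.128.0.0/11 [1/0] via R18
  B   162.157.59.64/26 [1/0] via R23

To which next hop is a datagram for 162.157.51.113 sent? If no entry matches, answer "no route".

R15

Routes whose prefix contains 162.157.51.113:
  160.0.0.0/6 (160.0.0.0 - 163.255.255.255) -> R16
  162.128.0.0/11 (162.128.0.0 - 162.159.255.255) -> R18
  162.156.0.0/14 (162.156.0.0 - 162.159.255.255) -> R8
  162.157.0.0/16 (162.157.0.0 - 162.157.255.255) -> R15
More-specific entries that do NOT match:
  162.157.51.116/30 (162.157.51.116 - 162.157.51.119) does not contain 162.157.51.113
  162.157.51.240/29 (162.157.51.240 - 162.157.51.247) does not contain 162.157.51.113
  162.157.51.48/29 (162.157.51.48 - 162.157.51.55) does not contain 162.157.51.113
  162.157.51.64/27 (162.157.51.64 - 162.157.51.95) does not contain 162.157.51.113
  166.157.51.64/26 (166.157.51.64 - 166.157.51.127) does not contain 162.157.51.113
  162.157.59.64/26 (162.157.59.64 - 162.157.59.127) does not contain 162.157.51.113
  162.157.52.0/22 (162.157.52.0 - 162.157.55.255) does not contain 162.157.51.113
  162.141.0.0/17 (162.141.0.0 - 162.141.127.255) does not contain 162.157.51.113
  162.157.128.0/17 (162.157.128.0 - 162.157.255.255) does not contain 162.157.51.113
Longest matching prefix is /16 -> next hop R15.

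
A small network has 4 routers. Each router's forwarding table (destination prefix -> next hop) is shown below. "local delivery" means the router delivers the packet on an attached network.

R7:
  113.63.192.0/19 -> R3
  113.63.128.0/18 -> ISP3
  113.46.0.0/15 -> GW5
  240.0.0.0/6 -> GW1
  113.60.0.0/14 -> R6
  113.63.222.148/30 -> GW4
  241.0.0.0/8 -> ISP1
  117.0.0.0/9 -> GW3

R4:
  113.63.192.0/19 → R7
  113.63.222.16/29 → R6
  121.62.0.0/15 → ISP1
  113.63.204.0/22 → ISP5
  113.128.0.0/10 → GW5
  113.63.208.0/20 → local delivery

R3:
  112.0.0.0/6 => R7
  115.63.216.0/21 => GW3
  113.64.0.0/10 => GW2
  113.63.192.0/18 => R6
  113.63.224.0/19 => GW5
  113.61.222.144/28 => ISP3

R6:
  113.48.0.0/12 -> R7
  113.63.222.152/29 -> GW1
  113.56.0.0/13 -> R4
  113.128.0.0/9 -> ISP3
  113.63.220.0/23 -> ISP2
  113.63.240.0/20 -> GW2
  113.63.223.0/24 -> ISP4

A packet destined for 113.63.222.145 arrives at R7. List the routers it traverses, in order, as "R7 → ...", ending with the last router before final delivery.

At R7: longest match for 113.63.222.145 is 113.63.192.0/19 -> R3
At R3: longest match for 113.63.222.145 is 113.63.192.0/18 -> R6
At R6: longest match for 113.63.222.145 is 113.56.0.0/13 -> R4
At R4: longest match for 113.63.222.145 is 113.63.208.0/20 -> local delivery

R7 → R3 → R6 → R4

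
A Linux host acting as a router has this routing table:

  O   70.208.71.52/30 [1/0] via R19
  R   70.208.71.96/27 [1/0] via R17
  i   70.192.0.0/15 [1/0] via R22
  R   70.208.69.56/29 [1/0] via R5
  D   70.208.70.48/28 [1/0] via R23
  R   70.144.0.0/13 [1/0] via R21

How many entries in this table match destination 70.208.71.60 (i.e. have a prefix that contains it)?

No listed prefix contains 70.208.71.60.
Total matching entries: 0.

0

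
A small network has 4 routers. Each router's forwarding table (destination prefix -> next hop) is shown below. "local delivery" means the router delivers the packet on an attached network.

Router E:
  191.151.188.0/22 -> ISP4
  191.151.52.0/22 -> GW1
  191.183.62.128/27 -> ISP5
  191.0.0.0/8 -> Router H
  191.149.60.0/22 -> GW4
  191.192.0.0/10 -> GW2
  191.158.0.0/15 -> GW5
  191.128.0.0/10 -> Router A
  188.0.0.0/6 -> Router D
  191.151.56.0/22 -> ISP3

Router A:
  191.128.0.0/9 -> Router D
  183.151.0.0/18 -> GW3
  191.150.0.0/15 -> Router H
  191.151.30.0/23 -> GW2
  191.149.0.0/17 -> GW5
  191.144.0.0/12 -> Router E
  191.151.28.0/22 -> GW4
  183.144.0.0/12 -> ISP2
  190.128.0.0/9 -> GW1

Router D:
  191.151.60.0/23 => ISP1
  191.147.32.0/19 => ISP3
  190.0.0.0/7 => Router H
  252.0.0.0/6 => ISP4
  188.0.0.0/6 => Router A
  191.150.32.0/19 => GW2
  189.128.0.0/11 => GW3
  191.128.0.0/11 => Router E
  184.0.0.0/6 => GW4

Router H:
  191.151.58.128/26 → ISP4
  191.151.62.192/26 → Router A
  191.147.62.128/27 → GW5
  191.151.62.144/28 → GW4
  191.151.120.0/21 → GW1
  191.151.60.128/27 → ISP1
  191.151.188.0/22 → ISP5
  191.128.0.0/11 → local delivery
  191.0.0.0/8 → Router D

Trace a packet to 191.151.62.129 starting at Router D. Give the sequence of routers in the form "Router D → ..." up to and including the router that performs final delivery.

Router D → Router E → Router A → Router H

At Router D: longest match for 191.151.62.129 is 191.128.0.0/11 -> Router E
At Router E: longest match for 191.151.62.129 is 191.128.0.0/10 -> Router A
At Router A: longest match for 191.151.62.129 is 191.150.0.0/15 -> Router H
At Router H: longest match for 191.151.62.129 is 191.128.0.0/11 -> local delivery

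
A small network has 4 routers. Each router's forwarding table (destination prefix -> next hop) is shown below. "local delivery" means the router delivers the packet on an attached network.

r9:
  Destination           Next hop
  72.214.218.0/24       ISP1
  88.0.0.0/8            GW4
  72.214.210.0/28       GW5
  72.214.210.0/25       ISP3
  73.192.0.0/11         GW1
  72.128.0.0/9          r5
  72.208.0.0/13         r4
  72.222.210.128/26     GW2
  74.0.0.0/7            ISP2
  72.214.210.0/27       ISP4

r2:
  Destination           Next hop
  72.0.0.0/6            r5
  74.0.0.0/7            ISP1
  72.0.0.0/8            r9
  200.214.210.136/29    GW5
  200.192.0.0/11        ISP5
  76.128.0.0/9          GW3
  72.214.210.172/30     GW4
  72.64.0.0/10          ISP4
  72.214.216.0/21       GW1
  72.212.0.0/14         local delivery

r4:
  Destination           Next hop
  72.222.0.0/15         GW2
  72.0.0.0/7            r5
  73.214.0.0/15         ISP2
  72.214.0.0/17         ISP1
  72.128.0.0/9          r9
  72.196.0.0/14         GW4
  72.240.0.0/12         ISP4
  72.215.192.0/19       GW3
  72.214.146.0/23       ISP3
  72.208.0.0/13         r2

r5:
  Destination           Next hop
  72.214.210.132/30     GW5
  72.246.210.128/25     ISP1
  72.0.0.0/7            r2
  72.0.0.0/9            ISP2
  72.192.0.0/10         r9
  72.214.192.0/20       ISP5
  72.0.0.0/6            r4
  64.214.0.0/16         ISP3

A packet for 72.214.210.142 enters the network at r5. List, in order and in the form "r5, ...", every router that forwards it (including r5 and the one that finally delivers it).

r5, r9, r4, r2

At r5: longest match for 72.214.210.142 is 72.192.0.0/10 -> r9
At r9: longest match for 72.214.210.142 is 72.208.0.0/13 -> r4
At r4: longest match for 72.214.210.142 is 72.208.0.0/13 -> r2
At r2: longest match for 72.214.210.142 is 72.212.0.0/14 -> local delivery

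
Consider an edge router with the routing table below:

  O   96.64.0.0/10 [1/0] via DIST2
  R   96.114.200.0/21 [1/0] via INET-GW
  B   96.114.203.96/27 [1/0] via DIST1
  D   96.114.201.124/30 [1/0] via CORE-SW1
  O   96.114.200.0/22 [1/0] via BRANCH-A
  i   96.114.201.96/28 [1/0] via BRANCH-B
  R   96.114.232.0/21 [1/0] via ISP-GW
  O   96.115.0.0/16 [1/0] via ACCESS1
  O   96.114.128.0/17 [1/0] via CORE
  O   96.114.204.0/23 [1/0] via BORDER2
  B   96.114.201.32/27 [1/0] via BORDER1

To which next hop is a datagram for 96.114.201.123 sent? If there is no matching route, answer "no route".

BRANCH-A

Routes whose prefix contains 96.114.201.123:
  96.64.0.0/10 (96.64.0.0 - 96.127.255.255) -> DIST2
  96.114.128.0/17 (96.114.128.0 - 96.114.255.255) -> CORE
  96.114.200.0/21 (96.114.200.0 - 96.114.207.255) -> INET-GW
  96.114.200.0/22 (96.114.200.0 - 96.114.203.255) -> BRANCH-A
More-specific entries that do NOT match:
  96.114.201.124/30 (96.114.201.124 - 96.114.201.127) does not contain 96.114.201.123
  96.114.201.96/28 (96.114.201.96 - 96.114.201.111) does not contain 96.114.201.123
  96.114.203.96/27 (96.114.203.96 - 96.114.203.127) does not contain 96.114.201.123
  96.114.201.32/27 (96.114.201.32 - 96.114.201.63) does not contain 96.114.201.123
  96.114.204.0/23 (96.114.204.0 - 96.114.205.255) does not contain 96.114.201.123
Longest matching prefix is /22 -> next hop BRANCH-A.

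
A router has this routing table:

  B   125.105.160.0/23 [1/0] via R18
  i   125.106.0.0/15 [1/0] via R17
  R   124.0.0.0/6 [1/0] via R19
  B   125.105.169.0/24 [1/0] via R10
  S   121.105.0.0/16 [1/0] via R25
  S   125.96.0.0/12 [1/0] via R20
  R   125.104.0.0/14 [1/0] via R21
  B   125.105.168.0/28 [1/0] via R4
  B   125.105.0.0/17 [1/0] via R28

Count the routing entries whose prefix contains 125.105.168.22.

Prefixes containing 125.105.168.22:
  124.0.0.0/6 (124.0.0.0 - 127.255.255.255)
  125.96.0.0/12 (125.96.0.0 - 125.111.255.255)
  125.104.0.0/14 (125.104.0.0 - 125.107.255.255)
Total matching entries: 3.

3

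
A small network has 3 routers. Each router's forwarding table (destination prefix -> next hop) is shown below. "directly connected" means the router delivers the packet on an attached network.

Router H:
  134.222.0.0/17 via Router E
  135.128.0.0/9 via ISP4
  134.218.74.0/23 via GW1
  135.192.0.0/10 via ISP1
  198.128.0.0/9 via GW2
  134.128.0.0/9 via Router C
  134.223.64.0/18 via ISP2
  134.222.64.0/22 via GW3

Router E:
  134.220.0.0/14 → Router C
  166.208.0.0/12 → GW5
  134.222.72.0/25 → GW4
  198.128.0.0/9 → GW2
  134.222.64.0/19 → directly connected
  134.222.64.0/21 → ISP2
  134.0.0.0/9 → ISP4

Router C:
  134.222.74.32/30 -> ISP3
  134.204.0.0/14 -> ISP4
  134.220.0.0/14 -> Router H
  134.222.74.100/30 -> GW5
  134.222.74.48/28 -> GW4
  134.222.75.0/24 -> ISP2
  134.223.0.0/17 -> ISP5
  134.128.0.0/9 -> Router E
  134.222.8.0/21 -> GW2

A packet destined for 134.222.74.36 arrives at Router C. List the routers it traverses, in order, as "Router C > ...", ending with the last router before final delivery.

At Router C: longest match for 134.222.74.36 is 134.220.0.0/14 -> Router H
At Router H: longest match for 134.222.74.36 is 134.222.0.0/17 -> Router E
At Router E: longest match for 134.222.74.36 is 134.222.64.0/19 -> directly connected

Router C > Router H > Router E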